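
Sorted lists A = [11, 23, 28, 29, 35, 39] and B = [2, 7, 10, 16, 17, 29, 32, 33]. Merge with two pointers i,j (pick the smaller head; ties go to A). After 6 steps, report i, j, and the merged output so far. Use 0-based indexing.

i=1, j=5, merged so far=[2, 7, 10, 11, 16, 17]

i=0 j=0: A[i]=11>B[j]=2 take 2, j++
i=0 j=1: A[i]=11>B[j]=7 take 7, j++
i=0 j=2: A[i]=11>B[j]=10 take 10, j++
i=0 j=3: A[i]=11<=B[j]=16 take 11, i++
i=1 j=3: A[i]=23>B[j]=16 take 16, j++
i=1 j=4: A[i]=23>B[j]=17 take 17, j++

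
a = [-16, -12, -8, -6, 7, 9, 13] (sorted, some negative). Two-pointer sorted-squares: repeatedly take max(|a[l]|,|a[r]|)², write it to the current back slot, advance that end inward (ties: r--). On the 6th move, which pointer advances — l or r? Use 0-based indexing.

l=0 r=6: |-16|>|13| out[6]=256, l++
l=1 r=6: |-12|<=|13| out[5]=169, r--
l=1 r=5: |-12|>|9| out[4]=144, l++
l=2 r=5: |-8|<=|9| out[3]=81, r--
l=2 r=4: |-8|>|7| out[2]=64, l++
l=3 r=4: |-6|<=|7| out[1]=49, r--

r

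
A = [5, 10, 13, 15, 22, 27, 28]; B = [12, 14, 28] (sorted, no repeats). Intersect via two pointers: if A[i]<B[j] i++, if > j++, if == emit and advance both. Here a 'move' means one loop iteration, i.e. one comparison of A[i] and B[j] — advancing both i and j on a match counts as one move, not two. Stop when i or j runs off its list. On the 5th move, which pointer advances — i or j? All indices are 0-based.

[i=0,j=0] 5<12 → i++
[i=1,j=0] 10<12 → i++
[i=2,j=0] 13>12 → j++
[i=2,j=1] 13<14 → i++
[i=3,j=1] 15>14 → j++

j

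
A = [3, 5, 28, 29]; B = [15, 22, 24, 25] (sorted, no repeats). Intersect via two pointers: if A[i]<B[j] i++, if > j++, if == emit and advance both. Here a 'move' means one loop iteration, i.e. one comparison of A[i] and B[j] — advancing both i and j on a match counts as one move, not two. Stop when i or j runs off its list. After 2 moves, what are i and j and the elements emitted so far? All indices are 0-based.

[i=0,j=0] 3<15 → i++
[i=1,j=0] 5<15 → i++

i=2, j=0, emitted=[]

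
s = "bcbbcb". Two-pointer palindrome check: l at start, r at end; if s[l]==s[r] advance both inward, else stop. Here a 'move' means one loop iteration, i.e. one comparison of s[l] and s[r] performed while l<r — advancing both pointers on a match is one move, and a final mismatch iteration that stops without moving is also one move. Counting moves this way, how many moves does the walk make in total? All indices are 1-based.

3 moves

l=1 r=6: 'b'=='b', l++,r--
l=2 r=5: 'c'=='c', l++,r--
l=3 r=4: 'b'=='b', l++,r--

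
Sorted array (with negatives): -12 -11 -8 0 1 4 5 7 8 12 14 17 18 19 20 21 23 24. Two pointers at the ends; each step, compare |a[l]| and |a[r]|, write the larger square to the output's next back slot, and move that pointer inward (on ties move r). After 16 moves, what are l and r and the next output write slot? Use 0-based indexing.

l=3, r=4, next write slot=1

l=0 r=17: |-12|<=|24| out[17]=576, r--
l=0 r=16: |-12|<=|23| out[16]=529, r--
l=0 r=15: |-12|<=|21| out[15]=441, r--
l=0 r=14: |-12|<=|20| out[14]=400, r--
l=0 r=13: |-12|<=|19| out[13]=361, r--
l=0 r=12: |-12|<=|18| out[12]=324, r--
l=0 r=11: |-12|<=|17| out[11]=289, r--
l=0 r=10: |-12|<=|14| out[10]=196, r--
l=0 r=9: |-12|<=|12| out[9]=144, r--
l=0 r=8: |-12|>|8| out[8]=144, l++
l=1 r=8: |-11|>|8| out[7]=121, l++
l=2 r=8: |-8|<=|8| out[6]=64, r--
l=2 r=7: |-8|>|7| out[5]=64, l++
l=3 r=7: |0|<=|7| out[4]=49, r--
l=3 r=6: |0|<=|5| out[3]=25, r--
l=3 r=5: |0|<=|4| out[2]=16, r--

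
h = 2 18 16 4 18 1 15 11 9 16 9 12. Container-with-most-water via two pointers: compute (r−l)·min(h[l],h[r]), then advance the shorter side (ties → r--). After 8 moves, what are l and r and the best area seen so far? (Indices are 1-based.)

l=2, r=5, best area=128

[1,12] min(2,12)*11=22 best=22 * → l++
[2,12] min(18,12)*10=120 best=120 * → r--
[2,11] min(18,9)*9=81 best=120 → r--
[2,10] min(18,16)*8=128 best=128 * → r--
[2,9] min(18,9)*7=63 best=128 → r--
[2,8] min(18,11)*6=66 best=128 → r--
[2,7] min(18,15)*5=75 best=128 → r--
[2,6] min(18,1)*4=4 best=128 → r--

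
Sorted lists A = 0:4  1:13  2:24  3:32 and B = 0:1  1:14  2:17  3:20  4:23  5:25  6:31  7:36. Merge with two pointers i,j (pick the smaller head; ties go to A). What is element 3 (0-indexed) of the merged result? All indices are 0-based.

[i=0,j=0] A[i]=4>B[j]=1 take 1 → j++
[i=0,j=1] A[i]=4<=B[j]=14 take 4 → i++
[i=1,j=1] A[i]=13<=B[j]=14 take 13 → i++
[i=2,j=1] A[i]=24>B[j]=14 take 14 → j++
[i=2,j=2] A[i]=24>B[j]=17 take 17 → j++
[i=2,j=3] A[i]=24>B[j]=20 take 20 → j++
[i=2,j=4] A[i]=24>B[j]=23 take 23 → j++
[i=2,j=5] A[i]=24<=B[j]=25 take 24 → i++
[i=3,j=5] A[i]=32>B[j]=25 take 25 → j++
[i=3,j=6] A[i]=32>B[j]=31 take 31 → j++
[i=3,j=7] A[i]=32<=B[j]=36 take 32 → i++
[i=4,j=7] A done, take B[j]=36 → j++

merged[3] = 14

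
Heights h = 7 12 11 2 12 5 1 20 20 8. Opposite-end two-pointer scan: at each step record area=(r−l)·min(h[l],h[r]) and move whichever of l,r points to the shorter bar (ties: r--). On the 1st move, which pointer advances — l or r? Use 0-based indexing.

l

l=0 r=9: min(7,8)*9=63 best=63 *, l++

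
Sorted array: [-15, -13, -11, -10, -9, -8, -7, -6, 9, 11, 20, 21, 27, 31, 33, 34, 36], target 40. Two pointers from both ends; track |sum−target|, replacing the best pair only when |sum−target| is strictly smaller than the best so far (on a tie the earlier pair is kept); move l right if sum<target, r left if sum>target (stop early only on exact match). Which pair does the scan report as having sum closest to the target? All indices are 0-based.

pair (9, 31) with sum 40 (|Δ|=0)

l=0 r=16: -15+36=21 d=19 *, l++
l=1 r=16: -13+36=23 d=17 *, l++
l=2 r=16: -11+36=25 d=15 *, l++
l=3 r=16: -10+36=26 d=14 *, l++
l=4 r=16: -9+36=27 d=13 *, l++
l=5 r=16: -8+36=28 d=12 *, l++
l=6 r=16: -7+36=29 d=11 *, l++
l=7 r=16: -6+36=30 d=10 *, l++
l=8 r=16: 9+36=45 d=5 *, r--
l=8 r=15: 9+34=43 d=3 *, r--
l=8 r=14: 9+33=42 d=2 *, r--
l=8 r=13: 9+31=40 d=0 *, stop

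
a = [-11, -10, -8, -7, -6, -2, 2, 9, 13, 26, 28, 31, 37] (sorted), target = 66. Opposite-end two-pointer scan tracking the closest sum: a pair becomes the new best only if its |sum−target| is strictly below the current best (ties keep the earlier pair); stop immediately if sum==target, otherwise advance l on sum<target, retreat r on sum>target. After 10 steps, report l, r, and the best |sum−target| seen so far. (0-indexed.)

[0,12] -11+37=26 d=40 * → l++
[1,12] -10+37=27 d=39 * → l++
[2,12] -8+37=29 d=37 * → l++
[3,12] -7+37=30 d=36 * → l++
[4,12] -6+37=31 d=35 * → l++
[5,12] -2+37=35 d=31 * → l++
[6,12] 2+37=39 d=27 * → l++
[7,12] 9+37=46 d=20 * → l++
[8,12] 13+37=50 d=16 * → l++
[9,12] 26+37=63 d=3 * → l++

l=10, r=12, best |Δ|=3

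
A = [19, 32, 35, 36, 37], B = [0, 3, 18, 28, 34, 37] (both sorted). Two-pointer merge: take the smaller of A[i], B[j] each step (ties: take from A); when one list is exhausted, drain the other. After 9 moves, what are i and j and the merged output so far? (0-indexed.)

i=4, j=5, merged so far=[0, 3, 18, 19, 28, 32, 34, 35, 36]

i=0 j=0: A[i]=19>B[j]=0 take 0, j++
i=0 j=1: A[i]=19>B[j]=3 take 3, j++
i=0 j=2: A[i]=19>B[j]=18 take 18, j++
i=0 j=3: A[i]=19<=B[j]=28 take 19, i++
i=1 j=3: A[i]=32>B[j]=28 take 28, j++
i=1 j=4: A[i]=32<=B[j]=34 take 32, i++
i=2 j=4: A[i]=35>B[j]=34 take 34, j++
i=2 j=5: A[i]=35<=B[j]=37 take 35, i++
i=3 j=5: A[i]=36<=B[j]=37 take 36, i++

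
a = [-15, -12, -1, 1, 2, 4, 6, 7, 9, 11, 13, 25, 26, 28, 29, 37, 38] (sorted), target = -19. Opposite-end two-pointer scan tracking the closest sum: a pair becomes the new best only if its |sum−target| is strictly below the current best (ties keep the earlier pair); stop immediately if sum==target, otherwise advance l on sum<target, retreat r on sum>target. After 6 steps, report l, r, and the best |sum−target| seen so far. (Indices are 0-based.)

l=0, r=10, best |Δ|=29

l=0 r=16: -15+38=23 d=42 *, r--
l=0 r=15: -15+37=22 d=41 *, r--
l=0 r=14: -15+29=14 d=33 *, r--
l=0 r=13: -15+28=13 d=32 *, r--
l=0 r=12: -15+26=11 d=30 *, r--
l=0 r=11: -15+25=10 d=29 *, r--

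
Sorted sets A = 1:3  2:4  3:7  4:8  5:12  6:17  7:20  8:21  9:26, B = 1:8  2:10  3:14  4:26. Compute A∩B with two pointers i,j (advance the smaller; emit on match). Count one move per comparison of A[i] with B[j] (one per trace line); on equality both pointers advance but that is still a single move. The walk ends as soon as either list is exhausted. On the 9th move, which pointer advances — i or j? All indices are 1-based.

i

[i=1,j=1] 3<8 → i++
[i=2,j=1] 4<8 → i++
[i=3,j=1] 7<8 → i++
[i=4,j=1] 8==8 emit → i++,j++
[i=5,j=2] 12>10 → j++
[i=5,j=3] 12<14 → i++
[i=6,j=3] 17>14 → j++
[i=6,j=4] 17<26 → i++
[i=7,j=4] 20<26 → i++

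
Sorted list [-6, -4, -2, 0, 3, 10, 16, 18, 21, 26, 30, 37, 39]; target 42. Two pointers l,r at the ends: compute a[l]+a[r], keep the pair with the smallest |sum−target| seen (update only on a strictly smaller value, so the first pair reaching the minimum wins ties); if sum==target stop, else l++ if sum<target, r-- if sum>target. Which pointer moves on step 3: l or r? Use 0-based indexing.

l

l=0 r=12: -6+39=33 d=9 *, l++
l=1 r=12: -4+39=35 d=7 *, l++
l=2 r=12: -2+39=37 d=5 *, l++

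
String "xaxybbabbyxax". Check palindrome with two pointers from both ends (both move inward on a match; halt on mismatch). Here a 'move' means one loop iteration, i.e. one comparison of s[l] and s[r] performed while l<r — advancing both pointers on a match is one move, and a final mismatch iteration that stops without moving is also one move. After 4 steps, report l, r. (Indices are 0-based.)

[0,12] 'x'=='x' → l++,r--
[1,11] 'a'=='a' → l++,r--
[2,10] 'x'=='x' → l++,r--
[3,9] 'y'=='y' → l++,r--

l=4, r=8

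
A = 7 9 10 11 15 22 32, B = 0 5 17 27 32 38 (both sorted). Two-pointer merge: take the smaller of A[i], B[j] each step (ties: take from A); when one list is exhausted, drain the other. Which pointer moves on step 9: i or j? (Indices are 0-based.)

[i=0,j=0] A[i]=7>B[j]=0 take 0 → j++
[i=0,j=1] A[i]=7>B[j]=5 take 5 → j++
[i=0,j=2] A[i]=7<=B[j]=17 take 7 → i++
[i=1,j=2] A[i]=9<=B[j]=17 take 9 → i++
[i=2,j=2] A[i]=10<=B[j]=17 take 10 → i++
[i=3,j=2] A[i]=11<=B[j]=17 take 11 → i++
[i=4,j=2] A[i]=15<=B[j]=17 take 15 → i++
[i=5,j=2] A[i]=22>B[j]=17 take 17 → j++
[i=5,j=3] A[i]=22<=B[j]=27 take 22 → i++

i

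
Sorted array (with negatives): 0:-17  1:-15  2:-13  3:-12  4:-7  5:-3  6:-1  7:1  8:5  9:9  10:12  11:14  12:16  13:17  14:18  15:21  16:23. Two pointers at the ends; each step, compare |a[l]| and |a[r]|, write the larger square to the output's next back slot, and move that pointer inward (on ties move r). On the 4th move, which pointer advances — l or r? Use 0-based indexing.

l=0 r=16: |-17|<=|23| out[16]=529, r--
l=0 r=15: |-17|<=|21| out[15]=441, r--
l=0 r=14: |-17|<=|18| out[14]=324, r--
l=0 r=13: |-17|<=|17| out[13]=289, r--

r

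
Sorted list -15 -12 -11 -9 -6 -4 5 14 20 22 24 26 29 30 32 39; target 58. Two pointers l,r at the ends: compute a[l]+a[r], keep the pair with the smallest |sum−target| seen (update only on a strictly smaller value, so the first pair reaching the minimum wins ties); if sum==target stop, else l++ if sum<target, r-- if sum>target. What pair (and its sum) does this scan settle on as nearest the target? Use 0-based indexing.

l=0 r=15: -15+39=24 d=34 *, l++
l=1 r=15: -12+39=27 d=31 *, l++
l=2 r=15: -11+39=28 d=30 *, l++
l=3 r=15: -9+39=30 d=28 *, l++
l=4 r=15: -6+39=33 d=25 *, l++
l=5 r=15: -4+39=35 d=23 *, l++
l=6 r=15: 5+39=44 d=14 *, l++
l=7 r=15: 14+39=53 d=5 *, l++
l=8 r=15: 20+39=59 d=1 *, r--
l=8 r=14: 20+32=52 d=6, l++
l=9 r=14: 22+32=54 d=4, l++
l=10 r=14: 24+32=56 d=2, l++
l=11 r=14: 26+32=58 d=0 *, stop

pair (26, 32) with sum 58 (|Δ|=0)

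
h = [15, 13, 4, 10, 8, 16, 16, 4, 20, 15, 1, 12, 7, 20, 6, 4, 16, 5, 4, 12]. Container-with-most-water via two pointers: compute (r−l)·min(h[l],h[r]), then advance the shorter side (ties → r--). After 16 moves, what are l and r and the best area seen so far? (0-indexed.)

l=8, r=11, best area=240

[0,19] min(15,12)*19=228 best=228 * → r--
[0,18] min(15,4)*18=72 best=228 → r--
[0,17] min(15,5)*17=85 best=228 → r--
[0,16] min(15,16)*16=240 best=240 * → l++
[1,16] min(13,16)*15=195 best=240 → l++
[2,16] min(4,16)*14=56 best=240 → l++
[3,16] min(10,16)*13=130 best=240 → l++
[4,16] min(8,16)*12=96 best=240 → l++
[5,16] min(16,16)*11=176 best=240 → r--
[5,15] min(16,4)*10=40 best=240 → r--
[5,14] min(16,6)*9=54 best=240 → r--
[5,13] min(16,20)*8=128 best=240 → l++
[6,13] min(16,20)*7=112 best=240 → l++
[7,13] min(4,20)*6=24 best=240 → l++
[8,13] min(20,20)*5=100 best=240 → r--
[8,12] min(20,7)*4=28 best=240 → r--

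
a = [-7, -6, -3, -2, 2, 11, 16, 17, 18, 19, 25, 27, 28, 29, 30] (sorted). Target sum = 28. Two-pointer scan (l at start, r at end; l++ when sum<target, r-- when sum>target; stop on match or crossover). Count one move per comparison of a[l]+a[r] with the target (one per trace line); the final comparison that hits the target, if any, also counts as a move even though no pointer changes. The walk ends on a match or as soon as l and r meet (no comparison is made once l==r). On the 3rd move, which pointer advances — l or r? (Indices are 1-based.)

l=1 r=15: -7+30=23 <28, l++
l=2 r=15: -6+30=24 <28, l++
l=3 r=15: -3+30=27 <28, l++

l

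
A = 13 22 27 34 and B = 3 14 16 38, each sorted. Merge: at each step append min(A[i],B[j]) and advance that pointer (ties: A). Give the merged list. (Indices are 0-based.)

[i=0,j=0] A[i]=13>B[j]=3 take 3 → j++
[i=0,j=1] A[i]=13<=B[j]=14 take 13 → i++
[i=1,j=1] A[i]=22>B[j]=14 take 14 → j++
[i=1,j=2] A[i]=22>B[j]=16 take 16 → j++
[i=1,j=3] A[i]=22<=B[j]=38 take 22 → i++
[i=2,j=3] A[i]=27<=B[j]=38 take 27 → i++
[i=3,j=3] A[i]=34<=B[j]=38 take 34 → i++
[i=4,j=3] A done, take B[j]=38 → j++

[3, 13, 14, 16, 22, 27, 34, 38]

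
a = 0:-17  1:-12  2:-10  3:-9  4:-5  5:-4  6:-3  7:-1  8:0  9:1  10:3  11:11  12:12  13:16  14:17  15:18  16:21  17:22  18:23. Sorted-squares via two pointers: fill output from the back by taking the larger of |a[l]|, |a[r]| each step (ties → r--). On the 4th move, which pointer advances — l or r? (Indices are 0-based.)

[0,18] |-17|<=|23| out[18]=529 → r--
[0,17] |-17|<=|22| out[17]=484 → r--
[0,16] |-17|<=|21| out[16]=441 → r--
[0,15] |-17|<=|18| out[15]=324 → r--

r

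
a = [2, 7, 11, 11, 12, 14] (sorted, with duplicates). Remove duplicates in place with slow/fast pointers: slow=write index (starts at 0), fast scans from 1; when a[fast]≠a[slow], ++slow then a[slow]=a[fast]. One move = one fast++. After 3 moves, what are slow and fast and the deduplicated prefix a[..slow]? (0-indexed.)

slow=2, fast=4, prefix=[2, 7, 11]

slow=0 fast=1: a[fast]=7≠a[slow]=2 write a[1]=7, slow++,fast++
slow=1 fast=2: a[fast]=11≠a[slow]=7 write a[2]=11, slow++,fast++
slow=2 fast=3: a[fast]=11=a[slow] dup, fast++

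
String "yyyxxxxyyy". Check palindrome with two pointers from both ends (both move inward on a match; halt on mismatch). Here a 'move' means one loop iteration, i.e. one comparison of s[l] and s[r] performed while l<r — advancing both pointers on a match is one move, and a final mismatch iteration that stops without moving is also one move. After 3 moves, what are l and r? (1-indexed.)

[1,10] 'y'=='y' → l++,r--
[2,9] 'y'=='y' → l++,r--
[3,8] 'y'=='y' → l++,r--

l=4, r=7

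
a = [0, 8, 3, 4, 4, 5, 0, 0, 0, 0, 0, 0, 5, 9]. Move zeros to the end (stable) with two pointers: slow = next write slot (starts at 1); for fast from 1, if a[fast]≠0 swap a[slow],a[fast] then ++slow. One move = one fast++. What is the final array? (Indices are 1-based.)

(s=1,f=1) a[fast]=0 → fast++
(s=1,f=2) a[fast]=8≠0 swap→a[1]=8 → slow++,fast++
(s=2,f=3) a[fast]=3≠0 swap→a[2]=3 → slow++,fast++
(s=3,f=4) a[fast]=4≠0 swap→a[3]=4 → slow++,fast++
(s=4,f=5) a[fast]=4≠0 swap→a[4]=4 → slow++,fast++
(s=5,f=6) a[fast]=5≠0 swap→a[5]=5 → slow++,fast++
(s=6,f=7) a[fast]=0 → fast++
(s=6,f=8) a[fast]=0 → fast++
(s=6,f=9) a[fast]=0 → fast++
(s=6,f=10) a[fast]=0 → fast++
(s=6,f=11) a[fast]=0 → fast++
(s=6,f=12) a[fast]=0 → fast++
(s=6,f=13) a[fast]=5≠0 swap→a[6]=5 → slow++,fast++
(s=7,f=14) a[fast]=9≠0 swap→a[7]=9 → slow++,fast++

[8, 3, 4, 4, 5, 5, 9, 0, 0, 0, 0, 0, 0, 0]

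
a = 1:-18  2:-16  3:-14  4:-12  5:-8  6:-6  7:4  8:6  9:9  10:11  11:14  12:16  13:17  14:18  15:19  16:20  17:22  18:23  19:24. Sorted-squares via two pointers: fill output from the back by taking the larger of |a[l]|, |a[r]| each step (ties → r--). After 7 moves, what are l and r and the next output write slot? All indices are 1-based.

l=2, r=13, next write slot=12

[1,19] |-18|<=|24| out[19]=576 → r--
[1,18] |-18|<=|23| out[18]=529 → r--
[1,17] |-18|<=|22| out[17]=484 → r--
[1,16] |-18|<=|20| out[16]=400 → r--
[1,15] |-18|<=|19| out[15]=361 → r--
[1,14] |-18|<=|18| out[14]=324 → r--
[1,13] |-18|>|17| out[13]=324 → l++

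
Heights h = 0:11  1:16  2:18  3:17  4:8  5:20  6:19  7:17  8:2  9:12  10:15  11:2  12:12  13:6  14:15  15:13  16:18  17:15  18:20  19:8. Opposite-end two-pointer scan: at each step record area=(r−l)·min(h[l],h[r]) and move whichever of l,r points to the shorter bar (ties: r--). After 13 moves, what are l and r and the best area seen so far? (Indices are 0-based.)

l=5, r=11, best area=288

[0,19] min(11,8)*19=152 best=152 * → r--
[0,18] min(11,20)*18=198 best=198 * → l++
[1,18] min(16,20)*17=272 best=272 * → l++
[2,18] min(18,20)*16=288 best=288 * → l++
[3,18] min(17,20)*15=255 best=288 → l++
[4,18] min(8,20)*14=112 best=288 → l++
[5,18] min(20,20)*13=260 best=288 → r--
[5,17] min(20,15)*12=180 best=288 → r--
[5,16] min(20,18)*11=198 best=288 → r--
[5,15] min(20,13)*10=130 best=288 → r--
[5,14] min(20,15)*9=135 best=288 → r--
[5,13] min(20,6)*8=48 best=288 → r--
[5,12] min(20,12)*7=84 best=288 → r--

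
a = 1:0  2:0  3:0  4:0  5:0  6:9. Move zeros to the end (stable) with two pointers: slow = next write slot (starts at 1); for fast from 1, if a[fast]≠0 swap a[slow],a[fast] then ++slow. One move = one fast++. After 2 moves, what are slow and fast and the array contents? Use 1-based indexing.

slow=1, fast=3, a=[0, 0, 0, 0, 0, 9]

slow=1 fast=1: a[fast]=0, fast++
slow=1 fast=2: a[fast]=0, fast++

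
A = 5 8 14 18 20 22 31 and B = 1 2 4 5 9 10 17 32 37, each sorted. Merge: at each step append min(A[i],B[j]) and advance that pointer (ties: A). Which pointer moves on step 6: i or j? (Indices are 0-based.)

[i=0,j=0] A[i]=5>B[j]=1 take 1 → j++
[i=0,j=1] A[i]=5>B[j]=2 take 2 → j++
[i=0,j=2] A[i]=5>B[j]=4 take 4 → j++
[i=0,j=3] A[i]=5<=B[j]=5 take 5 → i++
[i=1,j=3] A[i]=8>B[j]=5 take 5 → j++
[i=1,j=4] A[i]=8<=B[j]=9 take 8 → i++

i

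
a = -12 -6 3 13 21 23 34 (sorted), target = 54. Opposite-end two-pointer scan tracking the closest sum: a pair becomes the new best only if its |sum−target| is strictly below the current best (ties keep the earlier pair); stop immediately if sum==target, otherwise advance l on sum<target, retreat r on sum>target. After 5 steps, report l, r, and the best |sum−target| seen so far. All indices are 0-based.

[0,6] -12+34=22 d=32 * → l++
[1,6] -6+34=28 d=26 * → l++
[2,6] 3+34=37 d=17 * → l++
[3,6] 13+34=47 d=7 * → l++
[4,6] 21+34=55 d=1 * → r--

l=4, r=5, best |Δ|=1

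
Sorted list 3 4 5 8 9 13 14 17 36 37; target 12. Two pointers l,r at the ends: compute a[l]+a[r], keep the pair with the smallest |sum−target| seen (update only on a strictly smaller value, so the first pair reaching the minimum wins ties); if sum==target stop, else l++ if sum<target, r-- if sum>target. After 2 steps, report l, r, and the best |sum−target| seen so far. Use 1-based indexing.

l=1, r=8, best |Δ|=27

[1,10] 3+37=40 d=28 * → r--
[1,9] 3+36=39 d=27 * → r--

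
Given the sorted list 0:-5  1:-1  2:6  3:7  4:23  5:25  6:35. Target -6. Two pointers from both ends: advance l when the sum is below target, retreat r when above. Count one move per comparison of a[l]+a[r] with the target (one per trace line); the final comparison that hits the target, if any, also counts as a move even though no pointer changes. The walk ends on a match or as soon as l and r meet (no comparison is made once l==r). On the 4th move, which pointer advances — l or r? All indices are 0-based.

[0,6] -5+35=30 >-6 → r--
[0,5] -5+25=20 >-6 → r--
[0,4] -5+23=18 >-6 → r--
[0,3] -5+7=2 >-6 → r--

r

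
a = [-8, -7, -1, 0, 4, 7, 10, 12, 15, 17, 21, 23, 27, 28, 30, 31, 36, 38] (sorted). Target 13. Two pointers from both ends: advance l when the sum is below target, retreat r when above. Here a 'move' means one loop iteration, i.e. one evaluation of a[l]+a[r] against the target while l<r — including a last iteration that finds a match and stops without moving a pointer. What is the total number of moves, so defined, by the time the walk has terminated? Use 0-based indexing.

[0,17] -8+38=30 >13 → r--
[0,16] -8+36=28 >13 → r--
[0,15] -8+31=23 >13 → r--
[0,14] -8+30=22 >13 → r--
[0,13] -8+28=20 >13 → r--
[0,12] -8+27=19 >13 → r--
[0,11] -8+23=15 >13 → r--
[0,10] -8+21=13 → found

8 moves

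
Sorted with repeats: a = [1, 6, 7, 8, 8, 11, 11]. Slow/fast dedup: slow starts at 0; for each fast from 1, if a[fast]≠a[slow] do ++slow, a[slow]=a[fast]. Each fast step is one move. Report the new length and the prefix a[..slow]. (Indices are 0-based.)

length 5; prefix = [1, 6, 7, 8, 11]

slow=0 fast=1: a[fast]=6≠a[slow]=1 write a[1]=6, slow++,fast++
slow=1 fast=2: a[fast]=7≠a[slow]=6 write a[2]=7, slow++,fast++
slow=2 fast=3: a[fast]=8≠a[slow]=7 write a[3]=8, slow++,fast++
slow=3 fast=4: a[fast]=8=a[slow] dup, fast++
slow=3 fast=5: a[fast]=11≠a[slow]=8 write a[4]=11, slow++,fast++
slow=4 fast=6: a[fast]=11=a[slow] dup, fast++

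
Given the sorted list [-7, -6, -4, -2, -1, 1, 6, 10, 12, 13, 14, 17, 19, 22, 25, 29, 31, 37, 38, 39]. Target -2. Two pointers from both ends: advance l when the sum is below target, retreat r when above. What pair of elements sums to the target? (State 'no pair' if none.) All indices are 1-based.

no pair

l=1 r=20: -7+39=32 >-2, r--
l=1 r=19: -7+38=31 >-2, r--
l=1 r=18: -7+37=30 >-2, r--
l=1 r=17: -7+31=24 >-2, r--
l=1 r=16: -7+29=22 >-2, r--
l=1 r=15: -7+25=18 >-2, r--
l=1 r=14: -7+22=15 >-2, r--
l=1 r=13: -7+19=12 >-2, r--
l=1 r=12: -7+17=10 >-2, r--
l=1 r=11: -7+14=7 >-2, r--
l=1 r=10: -7+13=6 >-2, r--
l=1 r=9: -7+12=5 >-2, r--
l=1 r=8: -7+10=3 >-2, r--
l=1 r=7: -7+6=-1 >-2, r--
l=1 r=6: -7+1=-6 <-2, l++
l=2 r=6: -6+1=-5 <-2, l++
l=3 r=6: -4+1=-3 <-2, l++
l=4 r=6: -2+1=-1 >-2, r--
l=4 r=5: -2+-1=-3 <-2, l++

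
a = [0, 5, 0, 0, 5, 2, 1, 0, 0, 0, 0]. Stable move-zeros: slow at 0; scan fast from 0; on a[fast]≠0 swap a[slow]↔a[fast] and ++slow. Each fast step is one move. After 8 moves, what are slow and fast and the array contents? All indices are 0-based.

slow=4, fast=8, a=[5, 5, 2, 1, 0, 0, 0, 0, 0, 0, 0]

slow=0 fast=0: a[fast]=0, fast++
slow=0 fast=1: a[fast]=5≠0 swap→a[0]=5, slow++,fast++
slow=1 fast=2: a[fast]=0, fast++
slow=1 fast=3: a[fast]=0, fast++
slow=1 fast=4: a[fast]=5≠0 swap→a[1]=5, slow++,fast++
slow=2 fast=5: a[fast]=2≠0 swap→a[2]=2, slow++,fast++
slow=3 fast=6: a[fast]=1≠0 swap→a[3]=1, slow++,fast++
slow=4 fast=7: a[fast]=0, fast++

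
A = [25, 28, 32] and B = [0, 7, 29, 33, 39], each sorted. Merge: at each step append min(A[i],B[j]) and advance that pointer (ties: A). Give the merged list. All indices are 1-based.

[0, 7, 25, 28, 29, 32, 33, 39]

i=1 j=1: A[i]=25>B[j]=0 take 0, j++
i=1 j=2: A[i]=25>B[j]=7 take 7, j++
i=1 j=3: A[i]=25<=B[j]=29 take 25, i++
i=2 j=3: A[i]=28<=B[j]=29 take 28, i++
i=3 j=3: A[i]=32>B[j]=29 take 29, j++
i=3 j=4: A[i]=32<=B[j]=33 take 32, i++
i=4 j=4: A done, take B[j]=33, j++
i=4 j=5: A done, take B[j]=39, j++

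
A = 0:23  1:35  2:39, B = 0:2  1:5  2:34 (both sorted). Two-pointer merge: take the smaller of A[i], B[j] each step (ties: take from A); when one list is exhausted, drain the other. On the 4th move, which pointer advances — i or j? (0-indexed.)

j

[i=0,j=0] A[i]=23>B[j]=2 take 2 → j++
[i=0,j=1] A[i]=23>B[j]=5 take 5 → j++
[i=0,j=2] A[i]=23<=B[j]=34 take 23 → i++
[i=1,j=2] A[i]=35>B[j]=34 take 34 → j++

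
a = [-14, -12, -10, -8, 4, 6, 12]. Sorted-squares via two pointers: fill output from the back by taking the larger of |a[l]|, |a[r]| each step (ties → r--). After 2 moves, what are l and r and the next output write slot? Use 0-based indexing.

[0,6] |-14|>|12| out[6]=196 → l++
[1,6] |-12|<=|12| out[5]=144 → r--

l=1, r=5, next write slot=4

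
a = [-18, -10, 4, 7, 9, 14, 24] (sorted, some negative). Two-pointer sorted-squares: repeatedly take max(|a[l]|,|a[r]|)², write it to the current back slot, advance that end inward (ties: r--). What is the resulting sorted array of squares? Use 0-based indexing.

[0,6] |-18|<=|24| out[6]=576 → r--
[0,5] |-18|>|14| out[5]=324 → l++
[1,5] |-10|<=|14| out[4]=196 → r--
[1,4] |-10|>|9| out[3]=100 → l++
[2,4] |4|<=|9| out[2]=81 → r--
[2,3] |4|<=|7| out[1]=49 → r--
[2,2] |4|<=|4| out[0]=16 → r--

[16, 49, 81, 100, 196, 324, 576]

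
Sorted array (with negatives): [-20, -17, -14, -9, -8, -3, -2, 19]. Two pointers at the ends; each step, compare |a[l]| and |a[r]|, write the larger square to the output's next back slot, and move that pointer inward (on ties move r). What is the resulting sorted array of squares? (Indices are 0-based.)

l=0 r=7: |-20|>|19| out[7]=400, l++
l=1 r=7: |-17|<=|19| out[6]=361, r--
l=1 r=6: |-17|>|-2| out[5]=289, l++
l=2 r=6: |-14|>|-2| out[4]=196, l++
l=3 r=6: |-9|>|-2| out[3]=81, l++
l=4 r=6: |-8|>|-2| out[2]=64, l++
l=5 r=6: |-3|>|-2| out[1]=9, l++
l=6 r=6: |-2|<=|-2| out[0]=4, r--

[4, 9, 64, 81, 196, 289, 361, 400]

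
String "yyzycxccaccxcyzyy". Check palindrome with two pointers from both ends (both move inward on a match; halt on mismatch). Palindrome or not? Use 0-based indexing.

[0,16] 'y'=='y' → l++,r--
[1,15] 'y'=='y' → l++,r--
[2,14] 'z'=='z' → l++,r--
[3,13] 'y'=='y' → l++,r--
[4,12] 'c'=='c' → l++,r--
[5,11] 'x'=='x' → l++,r--
[6,10] 'c'=='c' → l++,r--
[7,9] 'c'=='c' → l++,r--

palindrome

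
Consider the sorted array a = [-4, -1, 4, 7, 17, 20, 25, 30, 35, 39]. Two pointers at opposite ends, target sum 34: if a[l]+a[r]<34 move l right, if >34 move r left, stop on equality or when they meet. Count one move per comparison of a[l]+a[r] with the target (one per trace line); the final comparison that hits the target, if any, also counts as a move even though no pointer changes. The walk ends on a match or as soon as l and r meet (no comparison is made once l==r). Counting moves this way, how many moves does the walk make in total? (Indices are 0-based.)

3 moves

l=0 r=9: -4+39=35 >34, r--
l=0 r=8: -4+35=31 <34, l++
l=1 r=8: -1+35=34, found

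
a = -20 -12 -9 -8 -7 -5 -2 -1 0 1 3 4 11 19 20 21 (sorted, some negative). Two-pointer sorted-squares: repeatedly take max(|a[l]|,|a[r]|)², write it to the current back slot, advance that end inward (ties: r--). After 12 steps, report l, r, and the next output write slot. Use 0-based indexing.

l=0 r=15: |-20|<=|21| out[15]=441, r--
l=0 r=14: |-20|<=|20| out[14]=400, r--
l=0 r=13: |-20|>|19| out[13]=400, l++
l=1 r=13: |-12|<=|19| out[12]=361, r--
l=1 r=12: |-12|>|11| out[11]=144, l++
l=2 r=12: |-9|<=|11| out[10]=121, r--
l=2 r=11: |-9|>|4| out[9]=81, l++
l=3 r=11: |-8|>|4| out[8]=64, l++
l=4 r=11: |-7|>|4| out[7]=49, l++
l=5 r=11: |-5|>|4| out[6]=25, l++
l=6 r=11: |-2|<=|4| out[5]=16, r--
l=6 r=10: |-2|<=|3| out[4]=9, r--

l=6, r=9, next write slot=3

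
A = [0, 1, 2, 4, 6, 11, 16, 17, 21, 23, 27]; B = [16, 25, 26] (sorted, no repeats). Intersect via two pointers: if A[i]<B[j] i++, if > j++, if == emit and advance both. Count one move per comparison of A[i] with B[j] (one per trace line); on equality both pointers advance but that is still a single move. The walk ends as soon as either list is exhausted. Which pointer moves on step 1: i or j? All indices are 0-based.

[i=0,j=0] 0<16 → i++

i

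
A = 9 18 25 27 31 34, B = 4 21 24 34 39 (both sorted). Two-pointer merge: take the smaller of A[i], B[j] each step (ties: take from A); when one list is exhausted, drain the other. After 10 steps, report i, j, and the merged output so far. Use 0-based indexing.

i=0 j=0: A[i]=9>B[j]=4 take 4, j++
i=0 j=1: A[i]=9<=B[j]=21 take 9, i++
i=1 j=1: A[i]=18<=B[j]=21 take 18, i++
i=2 j=1: A[i]=25>B[j]=21 take 21, j++
i=2 j=2: A[i]=25>B[j]=24 take 24, j++
i=2 j=3: A[i]=25<=B[j]=34 take 25, i++
i=3 j=3: A[i]=27<=B[j]=34 take 27, i++
i=4 j=3: A[i]=31<=B[j]=34 take 31, i++
i=5 j=3: A[i]=34<=B[j]=34 take 34, i++
i=6 j=3: A done, take B[j]=34, j++

i=6, j=4, merged so far=[4, 9, 18, 21, 24, 25, 27, 31, 34, 34]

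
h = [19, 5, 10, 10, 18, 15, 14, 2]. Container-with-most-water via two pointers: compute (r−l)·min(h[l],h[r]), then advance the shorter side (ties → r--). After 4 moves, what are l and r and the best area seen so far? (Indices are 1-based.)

l=1, r=4, best area=84

l=1 r=8: min(19,2)*7=14 best=14 *, r--
l=1 r=7: min(19,14)*6=84 best=84 *, r--
l=1 r=6: min(19,15)*5=75 best=84, r--
l=1 r=5: min(19,18)*4=72 best=84, r--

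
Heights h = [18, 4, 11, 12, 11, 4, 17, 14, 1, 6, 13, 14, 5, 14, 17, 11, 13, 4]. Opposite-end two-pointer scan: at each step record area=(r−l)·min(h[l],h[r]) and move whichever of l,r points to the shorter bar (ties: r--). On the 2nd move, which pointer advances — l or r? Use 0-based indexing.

r

l=0 r=17: min(18,4)*17=68 best=68 *, r--
l=0 r=16: min(18,13)*16=208 best=208 *, r--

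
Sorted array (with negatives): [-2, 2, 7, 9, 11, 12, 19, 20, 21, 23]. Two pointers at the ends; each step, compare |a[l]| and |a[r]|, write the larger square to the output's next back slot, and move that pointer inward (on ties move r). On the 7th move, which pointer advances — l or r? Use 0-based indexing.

l=0 r=9: |-2|<=|23| out[9]=529, r--
l=0 r=8: |-2|<=|21| out[8]=441, r--
l=0 r=7: |-2|<=|20| out[7]=400, r--
l=0 r=6: |-2|<=|19| out[6]=361, r--
l=0 r=5: |-2|<=|12| out[5]=144, r--
l=0 r=4: |-2|<=|11| out[4]=121, r--
l=0 r=3: |-2|<=|9| out[3]=81, r--

r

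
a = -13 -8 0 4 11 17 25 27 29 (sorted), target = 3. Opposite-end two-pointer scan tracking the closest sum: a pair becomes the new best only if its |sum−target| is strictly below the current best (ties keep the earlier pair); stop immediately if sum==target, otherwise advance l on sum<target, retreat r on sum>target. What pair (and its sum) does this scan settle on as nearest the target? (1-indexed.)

pair (-8, 11) with sum 3 (|Δ|=0)

[1,9] -13+29=16 d=13 * → r--
[1,8] -13+27=14 d=11 * → r--
[1,7] -13+25=12 d=9 * → r--
[1,6] -13+17=4 d=1 * → r--
[1,5] -13+11=-2 d=5 → l++
[2,5] -8+11=3 d=0 * → stop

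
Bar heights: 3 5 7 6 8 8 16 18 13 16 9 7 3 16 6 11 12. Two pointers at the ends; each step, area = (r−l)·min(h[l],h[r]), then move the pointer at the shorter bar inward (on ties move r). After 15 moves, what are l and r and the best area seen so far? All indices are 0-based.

[0,16] min(3,12)*16=48 best=48 * → l++
[1,16] min(5,12)*15=75 best=75 * → l++
[2,16] min(7,12)*14=98 best=98 * → l++
[3,16] min(6,12)*13=78 best=98 → l++
[4,16] min(8,12)*12=96 best=98 → l++
[5,16] min(8,12)*11=88 best=98 → l++
[6,16] min(16,12)*10=120 best=120 * → r--
[6,15] min(16,11)*9=99 best=120 → r--
[6,14] min(16,6)*8=48 best=120 → r--
[6,13] min(16,16)*7=112 best=120 → r--
[6,12] min(16,3)*6=18 best=120 → r--
[6,11] min(16,7)*5=35 best=120 → r--
[6,10] min(16,9)*4=36 best=120 → r--
[6,9] min(16,16)*3=48 best=120 → r--
[6,8] min(16,13)*2=26 best=120 → r--

l=6, r=7, best area=120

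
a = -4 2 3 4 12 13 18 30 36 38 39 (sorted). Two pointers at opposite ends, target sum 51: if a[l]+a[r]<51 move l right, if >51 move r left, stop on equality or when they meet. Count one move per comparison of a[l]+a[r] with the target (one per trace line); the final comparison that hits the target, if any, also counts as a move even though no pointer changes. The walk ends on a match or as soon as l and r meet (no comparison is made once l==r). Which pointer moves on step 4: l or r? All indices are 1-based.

l=1 r=11: -4+39=35 <51, l++
l=2 r=11: 2+39=41 <51, l++
l=3 r=11: 3+39=42 <51, l++
l=4 r=11: 4+39=43 <51, l++

l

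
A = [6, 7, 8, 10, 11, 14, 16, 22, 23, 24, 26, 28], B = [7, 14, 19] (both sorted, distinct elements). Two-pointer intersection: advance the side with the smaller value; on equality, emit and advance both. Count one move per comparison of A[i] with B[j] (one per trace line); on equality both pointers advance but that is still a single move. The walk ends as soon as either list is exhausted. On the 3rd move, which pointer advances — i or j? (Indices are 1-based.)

i

i=1 j=1: 6<7, i++
i=2 j=1: 7==7 emit, i++,j++
i=3 j=2: 8<14, i++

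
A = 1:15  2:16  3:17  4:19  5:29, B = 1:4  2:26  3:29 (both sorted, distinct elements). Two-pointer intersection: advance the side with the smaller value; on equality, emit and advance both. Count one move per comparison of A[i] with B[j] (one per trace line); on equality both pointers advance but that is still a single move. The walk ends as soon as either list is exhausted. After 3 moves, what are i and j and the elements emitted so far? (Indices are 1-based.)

i=3, j=2, emitted=[]

i=1 j=1: 15>4, j++
i=1 j=2: 15<26, i++
i=2 j=2: 16<26, i++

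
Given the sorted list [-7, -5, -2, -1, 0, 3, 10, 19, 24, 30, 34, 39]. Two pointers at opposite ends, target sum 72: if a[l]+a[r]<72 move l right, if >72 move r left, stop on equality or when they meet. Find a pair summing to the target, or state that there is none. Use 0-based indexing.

l=0 r=11: -7+39=32 <72, l++
l=1 r=11: -5+39=34 <72, l++
l=2 r=11: -2+39=37 <72, l++
l=3 r=11: -1+39=38 <72, l++
l=4 r=11: 0+39=39 <72, l++
l=5 r=11: 3+39=42 <72, l++
l=6 r=11: 10+39=49 <72, l++
l=7 r=11: 19+39=58 <72, l++
l=8 r=11: 24+39=63 <72, l++
l=9 r=11: 30+39=69 <72, l++
l=10 r=11: 34+39=73 >72, r--

no pair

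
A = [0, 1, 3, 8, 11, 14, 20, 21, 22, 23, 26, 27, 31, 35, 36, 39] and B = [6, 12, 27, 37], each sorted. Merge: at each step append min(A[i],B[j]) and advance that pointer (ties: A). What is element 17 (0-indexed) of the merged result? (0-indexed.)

i=0 j=0: A[i]=0<=B[j]=6 take 0, i++
i=1 j=0: A[i]=1<=B[j]=6 take 1, i++
i=2 j=0: A[i]=3<=B[j]=6 take 3, i++
i=3 j=0: A[i]=8>B[j]=6 take 6, j++
i=3 j=1: A[i]=8<=B[j]=12 take 8, i++
i=4 j=1: A[i]=11<=B[j]=12 take 11, i++
i=5 j=1: A[i]=14>B[j]=12 take 12, j++
i=5 j=2: A[i]=14<=B[j]=27 take 14, i++
i=6 j=2: A[i]=20<=B[j]=27 take 20, i++
i=7 j=2: A[i]=21<=B[j]=27 take 21, i++
i=8 j=2: A[i]=22<=B[j]=27 take 22, i++
i=9 j=2: A[i]=23<=B[j]=27 take 23, i++
i=10 j=2: A[i]=26<=B[j]=27 take 26, i++
i=11 j=2: A[i]=27<=B[j]=27 take 27, i++
i=12 j=2: A[i]=31>B[j]=27 take 27, j++
i=12 j=3: A[i]=31<=B[j]=37 take 31, i++
i=13 j=3: A[i]=35<=B[j]=37 take 35, i++
i=14 j=3: A[i]=36<=B[j]=37 take 36, i++
i=15 j=3: A[i]=39>B[j]=37 take 37, j++
i=15 j=4: B done, take A[i]=39, i++

merged[17] = 36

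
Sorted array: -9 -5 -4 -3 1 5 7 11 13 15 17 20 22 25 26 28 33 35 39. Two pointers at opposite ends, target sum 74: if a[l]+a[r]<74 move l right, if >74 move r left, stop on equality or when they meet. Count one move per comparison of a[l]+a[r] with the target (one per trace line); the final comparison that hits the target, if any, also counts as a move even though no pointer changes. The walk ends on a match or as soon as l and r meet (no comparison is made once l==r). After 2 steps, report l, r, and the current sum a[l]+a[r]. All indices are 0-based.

[0,18] -9+39=30 <74 → l++
[1,18] -5+39=34 <74 → l++

l=2, r=18, sum=35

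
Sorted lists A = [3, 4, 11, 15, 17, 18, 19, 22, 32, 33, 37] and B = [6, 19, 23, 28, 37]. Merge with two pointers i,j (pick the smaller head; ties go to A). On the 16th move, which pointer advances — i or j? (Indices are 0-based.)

i=0 j=0: A[i]=3<=B[j]=6 take 3, i++
i=1 j=0: A[i]=4<=B[j]=6 take 4, i++
i=2 j=0: A[i]=11>B[j]=6 take 6, j++
i=2 j=1: A[i]=11<=B[j]=19 take 11, i++
i=3 j=1: A[i]=15<=B[j]=19 take 15, i++
i=4 j=1: A[i]=17<=B[j]=19 take 17, i++
i=5 j=1: A[i]=18<=B[j]=19 take 18, i++
i=6 j=1: A[i]=19<=B[j]=19 take 19, i++
i=7 j=1: A[i]=22>B[j]=19 take 19, j++
i=7 j=2: A[i]=22<=B[j]=23 take 22, i++
i=8 j=2: A[i]=32>B[j]=23 take 23, j++
i=8 j=3: A[i]=32>B[j]=28 take 28, j++
i=8 j=4: A[i]=32<=B[j]=37 take 32, i++
i=9 j=4: A[i]=33<=B[j]=37 take 33, i++
i=10 j=4: A[i]=37<=B[j]=37 take 37, i++
i=11 j=4: A done, take B[j]=37, j++

j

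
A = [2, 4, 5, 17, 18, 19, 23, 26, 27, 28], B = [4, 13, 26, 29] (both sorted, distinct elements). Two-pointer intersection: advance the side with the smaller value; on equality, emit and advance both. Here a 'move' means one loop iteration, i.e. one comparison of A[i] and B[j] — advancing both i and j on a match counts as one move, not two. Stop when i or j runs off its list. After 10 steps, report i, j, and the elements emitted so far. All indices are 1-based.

i=1 j=1: 2<4, i++
i=2 j=1: 4==4 emit, i++,j++
i=3 j=2: 5<13, i++
i=4 j=2: 17>13, j++
i=4 j=3: 17<26, i++
i=5 j=3: 18<26, i++
i=6 j=3: 19<26, i++
i=7 j=3: 23<26, i++
i=8 j=3: 26==26 emit, i++,j++
i=9 j=4: 27<29, i++

i=10, j=4, emitted=[4, 26]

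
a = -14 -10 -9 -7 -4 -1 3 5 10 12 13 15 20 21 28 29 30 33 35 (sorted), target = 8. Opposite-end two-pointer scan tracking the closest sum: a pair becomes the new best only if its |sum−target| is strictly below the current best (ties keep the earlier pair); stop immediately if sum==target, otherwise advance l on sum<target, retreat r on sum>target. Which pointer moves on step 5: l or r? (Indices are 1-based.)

l=1 r=19: -14+35=21 d=13 *, r--
l=1 r=18: -14+33=19 d=11 *, r--
l=1 r=17: -14+30=16 d=8 *, r--
l=1 r=16: -14+29=15 d=7 *, r--
l=1 r=15: -14+28=14 d=6 *, r--

r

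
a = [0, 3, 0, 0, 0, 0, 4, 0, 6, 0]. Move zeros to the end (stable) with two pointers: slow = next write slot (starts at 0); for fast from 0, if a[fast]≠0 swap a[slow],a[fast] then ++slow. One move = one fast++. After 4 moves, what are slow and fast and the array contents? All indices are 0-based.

slow=1, fast=4, a=[3, 0, 0, 0, 0, 0, 4, 0, 6, 0]

(s=0,f=0) a[fast]=0 → fast++
(s=0,f=1) a[fast]=3≠0 swap→a[0]=3 → slow++,fast++
(s=1,f=2) a[fast]=0 → fast++
(s=1,f=3) a[fast]=0 → fast++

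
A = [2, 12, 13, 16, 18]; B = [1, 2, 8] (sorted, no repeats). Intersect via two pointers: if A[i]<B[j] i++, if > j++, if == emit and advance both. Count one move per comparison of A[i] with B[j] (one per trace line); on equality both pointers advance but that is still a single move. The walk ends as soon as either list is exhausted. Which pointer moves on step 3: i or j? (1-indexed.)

j

[i=1,j=1] 2>1 → j++
[i=1,j=2] 2==2 emit → i++,j++
[i=2,j=3] 12>8 → j++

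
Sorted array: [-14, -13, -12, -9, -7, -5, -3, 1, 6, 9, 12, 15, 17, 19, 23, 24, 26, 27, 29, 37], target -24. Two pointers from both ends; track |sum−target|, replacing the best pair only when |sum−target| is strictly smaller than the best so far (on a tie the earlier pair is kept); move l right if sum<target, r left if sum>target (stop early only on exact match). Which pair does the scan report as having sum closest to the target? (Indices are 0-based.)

l=0 r=19: -14+37=23 d=47 *, r--
l=0 r=18: -14+29=15 d=39 *, r--
l=0 r=17: -14+27=13 d=37 *, r--
l=0 r=16: -14+26=12 d=36 *, r--
l=0 r=15: -14+24=10 d=34 *, r--
l=0 r=14: -14+23=9 d=33 *, r--
l=0 r=13: -14+19=5 d=29 *, r--
l=0 r=12: -14+17=3 d=27 *, r--
l=0 r=11: -14+15=1 d=25 *, r--
l=0 r=10: -14+12=-2 d=22 *, r--
l=0 r=9: -14+9=-5 d=19 *, r--
l=0 r=8: -14+6=-8 d=16 *, r--
l=0 r=7: -14+1=-13 d=11 *, r--
l=0 r=6: -14+-3=-17 d=7 *, r--
l=0 r=5: -14+-5=-19 d=5 *, r--
l=0 r=4: -14+-7=-21 d=3 *, r--
l=0 r=3: -14+-9=-23 d=1 *, r--
l=0 r=2: -14+-12=-26 d=2, l++
l=1 r=2: -13+-12=-25 d=1, l++

pair (-14, -9) with sum -23 (|Δ|=1)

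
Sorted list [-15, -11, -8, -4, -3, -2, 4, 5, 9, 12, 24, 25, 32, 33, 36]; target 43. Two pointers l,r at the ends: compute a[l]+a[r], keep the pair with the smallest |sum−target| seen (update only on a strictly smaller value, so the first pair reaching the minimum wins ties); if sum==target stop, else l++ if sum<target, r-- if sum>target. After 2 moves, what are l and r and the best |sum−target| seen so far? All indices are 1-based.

l=1 r=15: -15+36=21 d=22 *, l++
l=2 r=15: -11+36=25 d=18 *, l++

l=3, r=15, best |Δ|=18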